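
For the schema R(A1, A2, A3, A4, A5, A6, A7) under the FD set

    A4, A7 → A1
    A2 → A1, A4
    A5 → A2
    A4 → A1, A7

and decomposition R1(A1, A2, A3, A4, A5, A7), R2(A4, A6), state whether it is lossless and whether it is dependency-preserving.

lossy but dependency-preserving

Lossless test: (A4)⁺ = {A1, A4, A7}, which is a superkey of neither fragment — lossy.
Dependency preservation: every FD's attributes lie within a single fragment, so each can be enforced locally — preserved.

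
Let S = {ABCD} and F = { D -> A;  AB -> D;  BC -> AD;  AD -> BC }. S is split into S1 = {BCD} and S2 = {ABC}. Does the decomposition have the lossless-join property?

Yes

Common attributes: S1 ∩ S2 = {BC}.
Closure of {BC}: BC → AD applies, adding AD. So (BC)⁺ = {ABCD}.
This closure contains every attribute of S1, so S1 ∩ S2 → S1. The join is lossless.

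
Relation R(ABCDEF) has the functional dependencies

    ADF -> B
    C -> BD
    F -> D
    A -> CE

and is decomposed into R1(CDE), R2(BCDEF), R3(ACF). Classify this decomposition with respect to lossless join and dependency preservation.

lossy and not dependency-preserving

Lossless test (chase): Rows 1 and 2 agree on C; apply C→BD and equate their BD entries. Rows 1 and 3 agree on C; apply C→BD and equate their BD entries. No row becomes fully distinguished — the join is lossy.
Dependency preservation: the restricted closure of {A} across the fragments never reaches {CE}, so A → CE cannot be enforced without a join — not preserved.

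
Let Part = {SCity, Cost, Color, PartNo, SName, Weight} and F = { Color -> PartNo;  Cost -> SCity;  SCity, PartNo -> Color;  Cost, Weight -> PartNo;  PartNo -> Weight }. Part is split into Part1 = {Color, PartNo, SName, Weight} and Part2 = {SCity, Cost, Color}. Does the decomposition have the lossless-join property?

No

Common attributes: Part1 ∩ Part2 = {Color}.
Closure of {Color}: Color → PartNo applies, adding PartNo; PartNo → Weight applies, adding Weight. So (Color)⁺ = {Color, PartNo, Weight}.
The closure contains neither all of Part1 = {Color, PartNo, SName, Weight} nor all of Part2 = {SCity, Cost, Color}, so the common attributes are not a superkey of either fragment. The join is lossy.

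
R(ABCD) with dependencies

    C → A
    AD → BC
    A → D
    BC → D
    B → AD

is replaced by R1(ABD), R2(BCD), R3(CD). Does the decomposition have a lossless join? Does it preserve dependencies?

lossless and dependency-preserving

Lossless test (chase): Rows 2 and 3 agree on C; apply C→A and equate their A entries. Rows 2 and 3 agree on AD; apply AD→BC and equate their BC entries. Rows 1 and 2 agree on B; apply B→AD and equate their AD entries. Rows 1 and 2 agree on AD; apply AD→BC and equate their BC entries. Row 1 is now all distinguished symbols — the join is lossless.
Dependency preservation: C → A; AD → BC are not contained in any single fragment, but the restricted closure of each left-hand side across the fragments still reaches the right-hand side; the remaining FDs each lie inside some fragment. All dependencies are preserved.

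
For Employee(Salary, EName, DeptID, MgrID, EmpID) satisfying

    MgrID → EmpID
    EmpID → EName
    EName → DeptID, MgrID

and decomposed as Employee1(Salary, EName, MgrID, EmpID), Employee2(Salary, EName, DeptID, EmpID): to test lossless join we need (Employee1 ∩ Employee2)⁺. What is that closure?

Employee1 ∩ Employee2 = {Salary, EName, EmpID}.
EName → DeptID, MgrID applies, adding DeptID, MgrID
Closure: {Salary, EName, DeptID, MgrID, EmpID}.

Salary, EName, DeptID, MgrID, EmpID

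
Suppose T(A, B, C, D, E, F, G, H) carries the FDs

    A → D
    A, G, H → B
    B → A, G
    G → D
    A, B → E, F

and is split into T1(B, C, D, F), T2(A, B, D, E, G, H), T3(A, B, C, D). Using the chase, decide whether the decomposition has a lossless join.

Chase test. Columns are A, B, C, D, E, F, G, H; row i has aⱼ where attribute j ∈ Ti, else bᵢⱼ.
Initial tableau (one row per fragment):
  row 1: b11 a2 a3 a4 b15 a6 b17 b18
  row 2: a1 a2 b23 a4 a5 b26 a7 a8
  row 3: a1 a2 a3 a4 b35 b36 b37 b38
Rows 1 and 2 agree on B; apply B→A, G and equate their A, G entries.
Rows 1 and 3 agree on B; apply B→A, G and equate their A, G entries.
Rows 1 and 2 agree on A, B; apply A, B→E, F and equate their E, F entries.
Rows 1 and 3 agree on A, B; apply A, B→E, F and equate their E, F entries.
No row becomes fully distinguished — the join is lossy.

No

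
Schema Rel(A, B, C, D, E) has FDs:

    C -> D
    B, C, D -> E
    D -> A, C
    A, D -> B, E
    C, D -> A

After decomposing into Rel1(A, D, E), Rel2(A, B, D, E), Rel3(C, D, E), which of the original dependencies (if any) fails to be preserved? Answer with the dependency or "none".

C → D lies within Rel3.
B, C, D → E: restricted closure across fragments reaches E.
D → A, C: restricted closure across fragments reaches A, C.
A, D → B, E lies within Rel2.
C, D → A: restricted closure across fragments reaches A.
Every dependency is enforceable on the fragments, so the decomposition is dependency-preserving.

none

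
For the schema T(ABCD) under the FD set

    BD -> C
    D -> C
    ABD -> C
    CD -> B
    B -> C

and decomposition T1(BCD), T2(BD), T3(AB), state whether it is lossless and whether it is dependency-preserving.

Lossless test (chase): Rows 1 and 2 agree on BD; apply BD→C and equate their C entries. Rows 1 and 3 agree on B; apply B→C and equate their C entries. No row becomes fully distinguished — the join is lossy.
Dependency preservation: ABD → C is not contained in any single fragment, but the restricted closure of its left-hand side across the fragments still reaches the right-hand side; the remaining FDs each lie inside some fragment. All dependencies are preserved.

lossy but dependency-preserving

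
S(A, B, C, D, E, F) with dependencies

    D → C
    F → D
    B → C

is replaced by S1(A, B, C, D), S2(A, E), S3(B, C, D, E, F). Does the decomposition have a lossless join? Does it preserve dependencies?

Lossless test (chase): applying each FD to every pair of rows produces no changes in the tableau, so no row becomes fully distinguished — the join is lossy.
Dependency preservation: every FD's attributes lie within a single fragment, so each can be enforced locally — preserved.

lossy but dependency-preserving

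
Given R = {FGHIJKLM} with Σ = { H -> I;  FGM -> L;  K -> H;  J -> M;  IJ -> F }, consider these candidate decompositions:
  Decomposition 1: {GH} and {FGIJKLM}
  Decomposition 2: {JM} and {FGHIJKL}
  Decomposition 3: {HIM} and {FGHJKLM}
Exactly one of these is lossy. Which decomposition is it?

Decomposition 1

Decomposition 1: common = {G}, closure = {G} → lossy.
Decomposition 2: common = {J}, closure = {JM} → lossless.
Decomposition 3: common = {HM}, closure = {HIM} → lossless.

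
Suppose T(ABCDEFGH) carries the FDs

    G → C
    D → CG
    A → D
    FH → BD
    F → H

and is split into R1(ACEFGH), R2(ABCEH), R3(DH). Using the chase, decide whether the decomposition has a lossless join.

Chase test. Columns are ABCDEFGH; row i has aⱼ where attribute j ∈ Ri, else bᵢⱼ.
Initial tableau (one row per fragment):
  row 1: a1 b12 a3 b14 a5 a6 a7 a8
  row 2: a1 a2 a3 b24 a5 b26 b27 a8
  row 3: b31 b32 b33 a4 b35 b36 b37 a8
Rows 1 and 2 agree on A; apply A→D and equate their D entries.
Rows 1 and 2 agree on D; apply D→CG and equate their CG entries.
No row becomes fully distinguished — the join is lossy.

No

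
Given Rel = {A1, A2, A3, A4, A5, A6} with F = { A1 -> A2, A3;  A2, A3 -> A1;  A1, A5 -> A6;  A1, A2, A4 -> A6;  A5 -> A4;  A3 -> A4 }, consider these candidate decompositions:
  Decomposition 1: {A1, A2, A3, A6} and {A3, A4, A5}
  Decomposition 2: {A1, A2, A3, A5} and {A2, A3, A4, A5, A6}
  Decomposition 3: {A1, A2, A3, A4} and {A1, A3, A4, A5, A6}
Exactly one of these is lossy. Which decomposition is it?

Decomposition 1

Decomposition 1: common = {A3}, closure = {A3, A4} → lossy.
Decomposition 2: common = {A2, A3, A5}, closure = {A1, A2, A3, A4, A5, A6} → lossless.
Decomposition 3: common = {A1, A3, A4}, closure = {A1, A2, A3, A4, A6} → lossless.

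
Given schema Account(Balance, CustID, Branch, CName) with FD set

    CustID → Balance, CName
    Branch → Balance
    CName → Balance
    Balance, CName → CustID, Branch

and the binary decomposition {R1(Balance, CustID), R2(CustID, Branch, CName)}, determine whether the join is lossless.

Common attributes: R1 ∩ R2 = {CustID}.
Closure of {CustID}: CustID → Balance, CName applies, adding Balance, CName; Balance, CName → CustID, Branch applies, adding Branch. So (CustID)⁺ = {Balance, CustID, Branch, CName}.
This closure contains every attribute of R1, so R1 ∩ R2 → R1. The join is lossless.

Yes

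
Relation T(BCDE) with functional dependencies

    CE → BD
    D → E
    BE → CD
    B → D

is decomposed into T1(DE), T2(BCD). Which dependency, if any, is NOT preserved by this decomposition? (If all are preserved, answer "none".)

CE → BD

Check CE → BD: no single fragment contains all of {BCDE}, and the restricted closure of {CE} across the fragments never reaches {BD}.
D → E is preserved.
BE → CD is preserved.
B → D is preserved.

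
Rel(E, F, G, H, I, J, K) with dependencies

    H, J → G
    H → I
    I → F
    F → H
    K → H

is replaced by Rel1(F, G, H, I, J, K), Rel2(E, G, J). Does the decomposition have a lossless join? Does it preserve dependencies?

lossy but dependency-preserving

Lossless test: (G, J)⁺ = {G, J}, which is a superkey of neither fragment — lossy.
Dependency preservation: every FD's attributes lie within a single fragment, so each can be enforced locally — preserved.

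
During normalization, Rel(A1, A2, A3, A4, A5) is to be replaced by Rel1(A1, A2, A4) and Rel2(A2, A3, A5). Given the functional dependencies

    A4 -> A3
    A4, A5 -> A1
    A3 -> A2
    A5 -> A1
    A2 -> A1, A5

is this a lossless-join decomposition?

Common attributes: Rel1 ∩ Rel2 = {A2}.
Closure of {A2}: A2 → A1, A5 applies, adding A1, A5. So (A2)⁺ = {A1, A2, A5}.
The closure contains neither all of Rel1 = {A1, A2, A4} nor all of Rel2 = {A2, A3, A5}, so the common attributes are not a superkey of either fragment. The join is lossy.

No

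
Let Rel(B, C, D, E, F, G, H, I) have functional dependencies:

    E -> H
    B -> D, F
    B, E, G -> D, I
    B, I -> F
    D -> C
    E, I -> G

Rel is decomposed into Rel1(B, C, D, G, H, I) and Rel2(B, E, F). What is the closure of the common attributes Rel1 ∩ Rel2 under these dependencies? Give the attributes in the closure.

B, C, D, F

Rel1 ∩ Rel2 = {B}.
B → D, F applies, adding D, F
D → C applies, adding C
Closure: {B, C, D, F}.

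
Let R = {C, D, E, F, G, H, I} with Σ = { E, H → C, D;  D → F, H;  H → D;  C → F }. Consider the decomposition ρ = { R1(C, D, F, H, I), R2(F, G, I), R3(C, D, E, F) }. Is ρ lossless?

Chase test. Columns are C, D, E, F, G, H, I; row i has aⱼ where attribute j ∈ Ri, else bᵢⱼ.
Initial tableau (one row per fragment):
  row 1: a1 a2 b13 a4 b15 a6 a7
  row 2: b21 b22 b23 a4 a5 b26 a7
  row 3: a1 a2 a3 a4 b35 b36 b37
Rows 1 and 3 agree on D; apply D→F, H and equate their F, H entries.
No row becomes fully distinguished — the join is lossy.

No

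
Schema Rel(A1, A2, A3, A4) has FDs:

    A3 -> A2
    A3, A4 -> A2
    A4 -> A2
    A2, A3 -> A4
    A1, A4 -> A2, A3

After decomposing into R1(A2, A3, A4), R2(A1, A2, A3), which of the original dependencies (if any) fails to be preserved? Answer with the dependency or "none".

A1, A4 -> A2, A3

Check A1, A4 → A2, A3: no single fragment contains all of {A1, A2, A3, A4}, and the restricted closure of {A1, A4} across the fragments never reaches {A2, A3}.
A3 → A2 is preserved.
A3, A4 → A2 is preserved.
A4 → A2 is preserved.
A2, A3 → A4 is preserved.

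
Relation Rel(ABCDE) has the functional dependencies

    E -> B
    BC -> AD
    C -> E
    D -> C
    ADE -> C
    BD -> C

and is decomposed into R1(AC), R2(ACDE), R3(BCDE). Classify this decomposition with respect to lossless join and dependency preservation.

Lossless test (chase): Rows 2 and 3 agree on E; apply E→B and equate their B entries. Rows 2 and 3 agree on BC; apply BC→AD and equate their AD entries. Rows 1 and 2 agree on C; apply C→E and equate their E entries. Rows 1 and 2 agree on E; apply E→B and equate their B entries. Rows 1 and 2 agree on BC; apply BC→AD and equate their AD entries. Row 1 is now all distinguished symbols — the join is lossless.
Dependency preservation: BC → AD is not contained in any single fragment, but the restricted closure of its left-hand side across the fragments still reaches the right-hand side; the remaining FDs each lie inside some fragment. All dependencies are preserved.

lossless and dependency-preserving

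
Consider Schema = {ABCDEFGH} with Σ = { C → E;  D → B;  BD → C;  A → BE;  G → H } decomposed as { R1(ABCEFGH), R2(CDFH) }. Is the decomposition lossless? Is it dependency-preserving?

Lossless test: (CFH)⁺ = {CEFH}, which is a superkey of neither fragment — lossy.
Dependency preservation: the restricted closure of {D} across the fragments never reaches {B}, so D → B cannot be enforced without a join — not preserved.

lossy and not dependency-preserving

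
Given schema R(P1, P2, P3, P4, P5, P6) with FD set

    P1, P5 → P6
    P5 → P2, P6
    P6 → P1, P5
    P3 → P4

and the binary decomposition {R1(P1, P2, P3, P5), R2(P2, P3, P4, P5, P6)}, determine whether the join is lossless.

Yes

Common attributes: R1 ∩ R2 = {P2, P3, P5}.
Closure of {P2, P3, P5}: P5 → P2, P6 applies, adding P6; P6 → P1, P5 applies, adding P1; P3 → P4 applies, adding P4. So (P2, P3, P5)⁺ = {P1, P2, P3, P4, P5, P6}.
This closure contains every attribute of R1, so R1 ∩ R2 → R1. The join is lossless.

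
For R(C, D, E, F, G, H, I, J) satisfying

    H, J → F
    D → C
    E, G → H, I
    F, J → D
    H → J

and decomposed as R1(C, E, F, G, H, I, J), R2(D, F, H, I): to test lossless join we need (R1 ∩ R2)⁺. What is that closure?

R1 ∩ R2 = {F, H, I}.
H → J applies, adding J
F, J → D applies, adding D
D → C applies, adding C
Closure: {C, D, F, H, I, J}.

C, D, F, H, I, J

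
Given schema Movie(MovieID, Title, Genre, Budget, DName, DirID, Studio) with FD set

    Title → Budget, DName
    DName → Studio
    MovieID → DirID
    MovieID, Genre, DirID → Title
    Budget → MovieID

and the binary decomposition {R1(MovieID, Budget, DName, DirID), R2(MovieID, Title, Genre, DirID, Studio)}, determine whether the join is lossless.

No

Common attributes: R1 ∩ R2 = {MovieID, DirID}.
No dependency enlarges {MovieID, DirID}, so (MovieID, DirID)⁺ = {MovieID, DirID}.
The closure contains neither all of R1 = {MovieID, Budget, DName, DirID} nor all of R2 = {MovieID, Title, Genre, DirID, Studio}, so the common attributes are not a superkey of either fragment. The join is lossy.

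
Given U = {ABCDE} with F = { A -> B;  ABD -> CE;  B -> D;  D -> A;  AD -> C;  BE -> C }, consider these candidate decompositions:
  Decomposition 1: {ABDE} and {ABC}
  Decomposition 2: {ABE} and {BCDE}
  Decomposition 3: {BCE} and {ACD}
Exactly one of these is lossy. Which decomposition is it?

Decomposition 1: common = {AB}, closure = {ABCDE} → lossless.
Decomposition 2: common = {BE}, closure = {ABCDE} → lossless.
Decomposition 3: common = {C}, closure = {C} → lossy.

Decomposition 3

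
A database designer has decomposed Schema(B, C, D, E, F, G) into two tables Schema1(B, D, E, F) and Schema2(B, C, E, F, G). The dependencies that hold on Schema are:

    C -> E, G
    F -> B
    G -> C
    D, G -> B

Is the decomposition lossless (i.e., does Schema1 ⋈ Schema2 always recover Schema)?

Common attributes: Schema1 ∩ Schema2 = {B, E, F}.
No dependency enlarges {B, E, F}, so (B, E, F)⁺ = {B, E, F}.
The closure contains neither all of Schema1 = {B, D, E, F} nor all of Schema2 = {B, C, E, F, G}, so the common attributes are not a superkey of either fragment. The join is lossy.

No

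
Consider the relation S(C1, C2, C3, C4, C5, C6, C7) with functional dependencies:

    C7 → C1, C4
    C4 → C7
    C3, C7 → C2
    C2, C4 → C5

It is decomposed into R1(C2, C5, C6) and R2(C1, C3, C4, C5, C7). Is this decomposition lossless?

No

Common attributes: R1 ∩ R2 = {C5}.
No dependency enlarges {C5}, so (C5)⁺ = {C5}.
The closure contains neither all of R1 = {C2, C5, C6} nor all of R2 = {C1, C3, C4, C5, C7}, so the common attributes are not a superkey of either fragment. The join is lossy.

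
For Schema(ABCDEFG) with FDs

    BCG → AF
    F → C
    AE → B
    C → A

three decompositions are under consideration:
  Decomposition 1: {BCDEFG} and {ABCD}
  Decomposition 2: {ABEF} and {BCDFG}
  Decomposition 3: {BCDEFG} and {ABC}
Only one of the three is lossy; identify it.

Decomposition 2

Decomposition 1: common = {BCD}, closure = {ABCD} → lossless.
Decomposition 2: common = {BF}, closure = {ABCF} → lossy.
Decomposition 3: common = {BC}, closure = {ABC} → lossless.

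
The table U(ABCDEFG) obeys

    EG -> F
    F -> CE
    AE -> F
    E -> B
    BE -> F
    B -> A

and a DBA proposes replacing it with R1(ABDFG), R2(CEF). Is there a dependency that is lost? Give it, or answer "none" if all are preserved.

EG → F: restricted closure across fragments reaches F.
F → CE lies within R2.
AE → F: restricted closure across fragments reaches F.
E → B: restricted closure across fragments reaches B.
BE → F: restricted closure across fragments reaches F.
B → A lies within R1.
Every dependency is enforceable on the fragments, so the decomposition is dependency-preserving.

none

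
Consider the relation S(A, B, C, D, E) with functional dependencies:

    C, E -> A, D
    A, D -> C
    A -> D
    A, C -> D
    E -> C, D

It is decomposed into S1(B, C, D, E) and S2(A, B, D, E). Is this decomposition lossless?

Yes

Common attributes: S1 ∩ S2 = {B, D, E}.
Closure of {B, D, E}: E → C, D applies, adding C; C, E → A, D applies, adding A. So (B, D, E)⁺ = {A, B, C, D, E}.
This closure contains every attribute of S1, so S1 ∩ S2 → S1. The join is lossless.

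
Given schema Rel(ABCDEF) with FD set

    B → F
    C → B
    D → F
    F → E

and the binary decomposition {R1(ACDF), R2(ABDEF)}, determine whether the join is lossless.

No

Common attributes: R1 ∩ R2 = {ADF}.
Closure of {ADF}: F → E applies, adding E. So (ADF)⁺ = {ADEF}.
The closure contains neither all of R1 = {ACDF} nor all of R2 = {ABDEF}, so the common attributes are not a superkey of either fragment. The join is lossy.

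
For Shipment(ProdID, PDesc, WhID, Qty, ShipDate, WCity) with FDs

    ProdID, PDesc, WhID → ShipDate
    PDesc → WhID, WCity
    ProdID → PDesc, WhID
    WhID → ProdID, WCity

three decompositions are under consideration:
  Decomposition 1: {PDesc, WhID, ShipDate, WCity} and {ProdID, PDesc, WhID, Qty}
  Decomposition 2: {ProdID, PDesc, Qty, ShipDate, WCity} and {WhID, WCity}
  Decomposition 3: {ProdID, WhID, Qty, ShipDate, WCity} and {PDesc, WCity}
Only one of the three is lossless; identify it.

Decomposition 1

Decomposition 1: common = {PDesc, WhID}, closure = {ProdID, PDesc, WhID, ShipDate, WCity} → lossless.
Decomposition 2: common = {WCity}, closure = {WCity} → lossy.
Decomposition 3: common = {WCity}, closure = {WCity} → lossy.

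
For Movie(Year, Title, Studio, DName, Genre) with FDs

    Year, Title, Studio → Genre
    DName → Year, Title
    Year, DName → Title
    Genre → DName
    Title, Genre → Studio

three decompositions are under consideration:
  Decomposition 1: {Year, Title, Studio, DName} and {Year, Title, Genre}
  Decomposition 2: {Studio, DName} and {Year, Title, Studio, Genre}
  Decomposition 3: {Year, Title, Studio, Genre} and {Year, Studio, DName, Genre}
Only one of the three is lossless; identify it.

Decomposition 1: common = {Year, Title}, closure = {Year, Title} → lossy.
Decomposition 2: common = {Studio}, closure = {Studio} → lossy.
Decomposition 3: common = {Year, Studio, Genre}, closure = {Year, Title, Studio, DName, Genre} → lossless.

Decomposition 3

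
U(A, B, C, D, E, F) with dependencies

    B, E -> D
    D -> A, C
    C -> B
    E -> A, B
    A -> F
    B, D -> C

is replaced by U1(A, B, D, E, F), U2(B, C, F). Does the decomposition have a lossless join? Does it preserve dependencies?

Lossless test: (B, F)⁺ = {B, F}, which is a superkey of neither fragment — lossy.
Dependency preservation: the restricted closure of {D} across the fragments never reaches {A, C}, so D → A, C cannot be enforced without a join — not preserved.

lossy and not dependency-preserving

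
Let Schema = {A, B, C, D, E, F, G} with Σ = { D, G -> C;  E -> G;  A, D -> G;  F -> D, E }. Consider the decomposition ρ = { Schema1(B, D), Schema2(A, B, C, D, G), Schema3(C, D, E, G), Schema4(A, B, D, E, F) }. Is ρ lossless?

Chase test. Columns are A, B, C, D, E, F, G; row i has aⱼ where attribute j ∈ Schemai, else bᵢⱼ.
Initial tableau (one row per fragment):
  row 1: b11 a2 b13 a4 b15 b16 b17
  row 2: a1 a2 a3 a4 b25 b26 a7
  row 3: b31 b32 a3 a4 a5 b36 a7
  row 4: a1 a2 b43 a4 a5 a6 b47
Rows 3 and 4 agree on E; apply E→G and equate their G entries.
Rows 2 and 4 agree on D, G; apply D, G→C and equate their C entries.
Row 4 is now all distinguished symbols — the join is lossless.

Yes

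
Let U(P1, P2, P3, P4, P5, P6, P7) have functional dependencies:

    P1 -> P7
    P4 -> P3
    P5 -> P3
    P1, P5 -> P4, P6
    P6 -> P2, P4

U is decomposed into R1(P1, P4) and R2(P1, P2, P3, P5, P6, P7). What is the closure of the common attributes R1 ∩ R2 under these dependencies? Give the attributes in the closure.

P1, P7

R1 ∩ R2 = {P1}.
P1 → P7 applies, adding P7
Closure: {P1, P7}.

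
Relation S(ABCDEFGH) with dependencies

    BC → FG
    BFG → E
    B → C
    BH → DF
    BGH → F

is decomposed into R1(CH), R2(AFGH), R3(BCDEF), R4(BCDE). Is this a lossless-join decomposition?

No

Chase test. Columns are ABCDEFGH; row i has aⱼ where attribute j ∈ Ri, else bᵢⱼ.
Initial tableau (one row per fragment):
  row 1: b11 b12 a3 b14 b15 b16 b17 a8
  row 2: a1 b22 b23 b24 b25 a6 a7 a8
  row 3: b31 a2 a3 a4 a5 a6 b37 b38
  row 4: b41 a2 a3 a4 a5 b46 b47 b48
Rows 3 and 4 agree on BC; apply BC→FG and equate their FG entries.
No row becomes fully distinguished — the join is lossy.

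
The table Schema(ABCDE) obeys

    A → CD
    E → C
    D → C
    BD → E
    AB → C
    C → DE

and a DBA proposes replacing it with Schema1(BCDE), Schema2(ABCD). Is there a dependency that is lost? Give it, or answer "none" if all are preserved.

none

A → CD lies within Schema2.
E → C lies within Schema1.
D → C lies within Schema1.
BD → E lies within Schema1.
AB → C lies within Schema2.
C → DE lies within Schema1.
Every dependency is enforceable on the fragments, so the decomposition is dependency-preserving.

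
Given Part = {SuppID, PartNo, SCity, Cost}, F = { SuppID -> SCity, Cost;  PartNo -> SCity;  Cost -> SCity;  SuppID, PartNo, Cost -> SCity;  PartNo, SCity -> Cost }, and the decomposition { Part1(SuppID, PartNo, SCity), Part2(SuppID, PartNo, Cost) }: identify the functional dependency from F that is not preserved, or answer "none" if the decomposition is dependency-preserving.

Cost -> SCity

Check Cost → SCity: no single fragment contains all of {SCity, Cost}, and the restricted closure of {Cost} across the fragments never reaches {SCity}.
SuppID → SCity, Cost is preserved.
PartNo → SCity is preserved.
SuppID, PartNo, Cost → SCity is preserved.
PartNo, SCity → Cost is preserved.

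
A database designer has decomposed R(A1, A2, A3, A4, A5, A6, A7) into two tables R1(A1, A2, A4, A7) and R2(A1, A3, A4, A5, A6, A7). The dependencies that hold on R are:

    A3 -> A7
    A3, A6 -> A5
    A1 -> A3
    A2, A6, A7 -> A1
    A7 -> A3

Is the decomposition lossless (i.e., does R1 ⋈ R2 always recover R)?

No

Common attributes: R1 ∩ R2 = {A1, A4, A7}.
Closure of {A1, A4, A7}: A1 → A3 applies, adding A3. So (A1, A4, A7)⁺ = {A1, A3, A4, A7}.
The closure contains neither all of R1 = {A1, A2, A4, A7} nor all of R2 = {A1, A3, A4, A5, A6, A7}, so the common attributes are not a superkey of either fragment. The join is lossy.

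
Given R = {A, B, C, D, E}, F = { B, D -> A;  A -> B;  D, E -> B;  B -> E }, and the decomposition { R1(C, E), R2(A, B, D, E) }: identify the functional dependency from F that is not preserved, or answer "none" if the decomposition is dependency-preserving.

B, D → A lies within R2.
A → B lies within R2.
D, E → B lies within R2.
B → E lies within R2.
Every dependency is enforceable on the fragments, so the decomposition is dependency-preserving.

none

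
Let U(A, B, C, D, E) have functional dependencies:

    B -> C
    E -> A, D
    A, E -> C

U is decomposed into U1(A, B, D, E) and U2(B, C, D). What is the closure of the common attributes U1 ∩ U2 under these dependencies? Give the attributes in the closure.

U1 ∩ U2 = {B, D}.
B → C applies, adding C
Closure: {B, C, D}.

B, C, D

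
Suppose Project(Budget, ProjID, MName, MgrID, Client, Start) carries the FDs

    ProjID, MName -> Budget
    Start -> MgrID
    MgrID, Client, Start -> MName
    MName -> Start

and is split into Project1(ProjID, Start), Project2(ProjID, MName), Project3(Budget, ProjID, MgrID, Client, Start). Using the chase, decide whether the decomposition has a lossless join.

Chase test. Columns are Budget, ProjID, MName, MgrID, Client, Start; row i has aⱼ where attribute j ∈ Projecti, else bᵢⱼ.
Initial tableau (one row per fragment):
  row 1: b11 a2 b13 b14 b15 a6
  row 2: b21 a2 a3 b24 b25 b26
  row 3: a1 a2 b33 a4 a5 a6
Rows 1 and 3 agree on Start; apply Start→MgrID and equate their MgrID entries.
No row becomes fully distinguished — the join is lossy.

No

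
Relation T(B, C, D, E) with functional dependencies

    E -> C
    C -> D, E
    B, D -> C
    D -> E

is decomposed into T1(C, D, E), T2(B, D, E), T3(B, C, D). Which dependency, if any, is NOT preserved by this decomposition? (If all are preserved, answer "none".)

E → C lies within T1.
C → D, E lies within T1.
B, D → C lies within T3.
D → E lies within T1.
Every dependency is enforceable on the fragments, so the decomposition is dependency-preserving.

none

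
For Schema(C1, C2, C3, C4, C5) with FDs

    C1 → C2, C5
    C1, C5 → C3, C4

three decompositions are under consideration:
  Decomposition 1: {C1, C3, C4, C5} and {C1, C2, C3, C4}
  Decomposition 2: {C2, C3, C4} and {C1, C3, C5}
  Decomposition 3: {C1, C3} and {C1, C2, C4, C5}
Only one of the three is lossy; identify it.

Decomposition 2

Decomposition 1: common = {C1, C3, C4}, closure = {C1, C2, C3, C4, C5} → lossless.
Decomposition 2: common = {C3}, closure = {C3} → lossy.
Decomposition 3: common = {C1}, closure = {C1, C2, C3, C4, C5} → lossless.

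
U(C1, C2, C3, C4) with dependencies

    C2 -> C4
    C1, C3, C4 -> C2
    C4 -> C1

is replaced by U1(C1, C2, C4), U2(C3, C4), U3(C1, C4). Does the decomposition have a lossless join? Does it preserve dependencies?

lossy and not dependency-preserving

Lossless test (chase): Rows 1 and 2 agree on C4; apply C4→C1 and equate their C1 entries. No row becomes fully distinguished — the join is lossy.
Dependency preservation: the restricted closure of {C1, C3, C4} across the fragments never reaches {C2}, so C1, C3, C4 → C2 cannot be enforced without a join — not preserved.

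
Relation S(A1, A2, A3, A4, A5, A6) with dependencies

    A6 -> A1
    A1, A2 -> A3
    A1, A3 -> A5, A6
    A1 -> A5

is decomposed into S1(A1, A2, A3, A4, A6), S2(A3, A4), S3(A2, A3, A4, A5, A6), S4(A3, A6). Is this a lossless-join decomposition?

Chase test. Columns are A1, A2, A3, A4, A5, A6; row i has aⱼ where attribute j ∈ Si, else bᵢⱼ.
Initial tableau (one row per fragment):
  row 1: a1 a2 a3 a4 b15 a6
  row 2: b21 b22 a3 a4 b25 b26
  row 3: b31 a2 a3 a4 a5 a6
  row 4: b41 b42 a3 b44 b45 a6
Rows 1 and 3 agree on A6; apply A6→A1 and equate their A1 entries.
Rows 1 and 4 agree on A6; apply A6→A1 and equate their A1 entries.
Rows 1 and 3 agree on A1, A3; apply A1, A3→A5, A6 and equate their A5, A6 entries.
Rows 1 and 4 agree on A1, A3; apply A1, A3→A5, A6 and equate their A5, A6 entries.
Row 1 is now all distinguished symbols — the join is lossless.

Yes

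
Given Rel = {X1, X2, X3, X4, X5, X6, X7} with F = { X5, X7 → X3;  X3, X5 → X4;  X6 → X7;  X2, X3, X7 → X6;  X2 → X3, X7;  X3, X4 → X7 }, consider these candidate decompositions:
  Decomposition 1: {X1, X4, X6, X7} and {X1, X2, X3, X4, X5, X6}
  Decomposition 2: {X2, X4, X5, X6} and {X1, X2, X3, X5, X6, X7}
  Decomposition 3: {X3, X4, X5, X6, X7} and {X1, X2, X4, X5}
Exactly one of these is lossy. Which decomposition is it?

Decomposition 3

Decomposition 1: common = {X1, X4, X6}, closure = {X1, X4, X6, X7} → lossless.
Decomposition 2: common = {X2, X5, X6}, closure = {X2, X3, X4, X5, X6, X7} → lossless.
Decomposition 3: common = {X4, X5}, closure = {X4, X5} → lossy.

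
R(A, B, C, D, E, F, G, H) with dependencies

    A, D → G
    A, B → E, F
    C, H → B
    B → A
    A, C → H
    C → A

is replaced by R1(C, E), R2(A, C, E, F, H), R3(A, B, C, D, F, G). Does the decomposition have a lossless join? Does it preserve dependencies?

Lossless test (chase): Rows 2 and 3 agree on A, C; apply A, C→H and equate their H entries. Rows 1 and 2 agree on C; apply C→A and equate their A entries. Rows 2 and 3 agree on C, H; apply C, H→B and equate their B entries. Rows 1 and 2 agree on A, C; apply A, C→H and equate their H entries. Rows 2 and 3 agree on A, B; apply A, B→E, F and equate their E, F entries. Rows 1 and 2 agree on C, H; apply C, H→B and equate their B entries. Rows 1 and 2 agree on A, B; apply A, B→E, F and equate their E, F entries. Row 3 is now all distinguished symbols — the join is lossless.
Dependency preservation: the restricted closure of {A, B} across the fragments never reaches {E, F}, so A, B → E, F cannot be enforced without a join — not preserved.

lossless but not dependency-preserving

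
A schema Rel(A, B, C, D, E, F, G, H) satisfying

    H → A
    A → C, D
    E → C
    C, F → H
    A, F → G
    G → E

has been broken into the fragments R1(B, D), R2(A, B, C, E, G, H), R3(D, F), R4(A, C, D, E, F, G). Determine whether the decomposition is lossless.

Chase test. Columns are A, B, C, D, E, F, G, H; row i has aⱼ where attribute j ∈ Ri, else bᵢⱼ.
Initial tableau (one row per fragment):
  row 1: b11 a2 b13 a4 b15 b16 b17 b18
  row 2: a1 a2 a3 b24 a5 b26 a7 a8
  row 3: b31 b32 b33 a4 b35 a6 b37 b38
  row 4: a1 b42 a3 a4 a5 a6 a7 b48
Rows 2 and 4 agree on A; apply A→C, D and equate their C, D entries.
No row becomes fully distinguished — the join is lossy.

No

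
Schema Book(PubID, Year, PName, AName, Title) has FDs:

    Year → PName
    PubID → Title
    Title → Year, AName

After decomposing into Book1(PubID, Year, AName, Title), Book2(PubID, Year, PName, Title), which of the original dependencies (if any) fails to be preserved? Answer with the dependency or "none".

Year → PName lies within Book2.
PubID → Title lies within Book1.
Title → Year, AName lies within Book1.
Every dependency is enforceable on the fragments, so the decomposition is dependency-preserving.

none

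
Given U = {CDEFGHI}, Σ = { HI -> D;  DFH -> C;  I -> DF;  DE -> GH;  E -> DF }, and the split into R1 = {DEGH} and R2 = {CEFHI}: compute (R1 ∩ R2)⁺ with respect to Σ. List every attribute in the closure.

R1 ∩ R2 = {EH}.
E → DF applies, adding DF
DFH → C applies, adding C
DE → GH applies, adding G
Closure: {CDEFGH}.

CDEFGH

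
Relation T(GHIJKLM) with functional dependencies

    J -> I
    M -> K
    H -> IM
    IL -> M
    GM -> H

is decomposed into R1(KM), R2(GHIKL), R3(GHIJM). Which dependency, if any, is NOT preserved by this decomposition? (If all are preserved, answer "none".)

Check IL → M: no single fragment contains all of {ILM}, and the restricted closure of {IL} across the fragments never reaches {M}.
J → I is preserved.
M → K is preserved.
H → IM is preserved.
GM → H is preserved.

IL -> M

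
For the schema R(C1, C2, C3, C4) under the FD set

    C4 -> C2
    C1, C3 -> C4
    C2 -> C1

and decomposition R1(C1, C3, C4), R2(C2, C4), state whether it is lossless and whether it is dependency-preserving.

Lossless test: (C4)⁺ = {C1, C2, C4}, which contains all of one fragment — lossless.
Dependency preservation: the restricted closure of {C2} across the fragments never reaches {C1}, so C2 → C1 cannot be enforced without a join — not preserved.

lossless but not dependency-preserving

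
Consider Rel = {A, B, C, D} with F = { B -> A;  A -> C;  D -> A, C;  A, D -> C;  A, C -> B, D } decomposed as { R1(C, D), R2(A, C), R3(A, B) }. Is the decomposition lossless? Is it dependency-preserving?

lossy and not dependency-preserving

Lossless test (chase): Rows 2 and 3 agree on A; apply A→C and equate their C entries. Rows 2 and 3 agree on A, C; apply A, C→B, D and equate their B, D entries. No row becomes fully distinguished — the join is lossy.
Dependency preservation: the restricted closure of {D} across the fragments never reaches {A, C}, so D → A, C cannot be enforced without a join — not preserved.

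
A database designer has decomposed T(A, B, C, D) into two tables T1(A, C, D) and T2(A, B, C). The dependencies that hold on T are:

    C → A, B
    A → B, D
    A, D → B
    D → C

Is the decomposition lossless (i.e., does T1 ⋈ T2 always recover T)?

Yes

Common attributes: T1 ∩ T2 = {A, C}.
Closure of {A, C}: C → A, B applies, adding B; A → B, D applies, adding D. So (A, C)⁺ = {A, B, C, D}.
This closure contains every attribute of T1, so T1 ∩ T2 → T1. The join is lossless.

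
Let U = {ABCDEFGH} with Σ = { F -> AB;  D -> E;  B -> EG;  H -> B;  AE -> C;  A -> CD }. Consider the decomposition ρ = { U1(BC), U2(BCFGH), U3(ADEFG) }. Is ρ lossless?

Yes

Chase test. Columns are ABCDEFGH; row i has aⱼ where attribute j ∈ Ui, else bᵢⱼ.
Initial tableau (one row per fragment):
  row 1: b11 a2 a3 b14 b15 b16 b17 b18
  row 2: b21 a2 a3 b24 b25 a6 a7 a8
  row 3: a1 b32 b33 a4 a5 a6 a7 b38
Rows 2 and 3 agree on F; apply F→AB and equate their AB entries.
Rows 1 and 2 agree on B; apply B→EG and equate their EG entries.
Rows 1 and 3 agree on B; apply B→EG and equate their EG entries.
Rows 2 and 3 agree on AE; apply AE→C and equate their C entries.
Rows 2 and 3 agree on A; apply A→CD and equate their CD entries.
Row 2 is now all distinguished symbols — the join is lossless.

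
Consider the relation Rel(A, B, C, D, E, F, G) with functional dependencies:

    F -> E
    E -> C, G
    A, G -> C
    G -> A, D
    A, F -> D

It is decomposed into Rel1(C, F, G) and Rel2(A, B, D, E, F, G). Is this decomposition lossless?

Common attributes: Rel1 ∩ Rel2 = {F, G}.
Closure of {F, G}: F → E applies, adding E; E → C, G applies, adding C; G → A, D applies, adding A, D. So (F, G)⁺ = {A, C, D, E, F, G}.
This closure contains every attribute of Rel1, so Rel1 ∩ Rel2 → Rel1. The join is lossless.

Yes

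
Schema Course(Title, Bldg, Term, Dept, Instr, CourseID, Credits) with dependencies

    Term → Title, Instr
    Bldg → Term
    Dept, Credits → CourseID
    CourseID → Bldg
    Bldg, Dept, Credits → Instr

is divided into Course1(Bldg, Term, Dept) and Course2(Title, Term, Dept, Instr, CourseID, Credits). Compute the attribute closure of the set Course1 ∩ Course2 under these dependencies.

Title, Term, Dept, Instr

Course1 ∩ Course2 = {Term, Dept}.
Term → Title, Instr applies, adding Title, Instr
Closure: {Title, Term, Dept, Instr}.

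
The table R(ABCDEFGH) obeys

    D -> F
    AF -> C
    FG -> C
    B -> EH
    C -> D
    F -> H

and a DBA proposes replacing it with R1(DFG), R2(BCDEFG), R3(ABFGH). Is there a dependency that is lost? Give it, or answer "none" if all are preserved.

AF -> C

Check AF → C: no single fragment contains all of {ACF}, and the restricted closure of {AF} across the fragments never reaches {C}.
D → F is preserved.
FG → C is preserved.
B → EH is preserved.
C → D is preserved.
F → H is preserved.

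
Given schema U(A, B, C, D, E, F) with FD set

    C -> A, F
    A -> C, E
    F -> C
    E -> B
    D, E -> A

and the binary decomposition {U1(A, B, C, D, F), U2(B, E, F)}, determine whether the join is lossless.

Yes

Common attributes: U1 ∩ U2 = {B, F}.
Closure of {B, F}: F → C applies, adding C; C → A, F applies, adding A; A → C, E applies, adding E. So (B, F)⁺ = {A, B, C, E, F}.
This closure contains every attribute of U2, so U1 ∩ U2 → U2. The join is lossless.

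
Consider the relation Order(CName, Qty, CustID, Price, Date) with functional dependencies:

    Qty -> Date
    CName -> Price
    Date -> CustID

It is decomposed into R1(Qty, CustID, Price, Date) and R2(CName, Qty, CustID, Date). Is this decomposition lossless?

Common attributes: R1 ∩ R2 = {Qty, CustID, Date}.
No dependency enlarges {Qty, CustID, Date}, so (Qty, CustID, Date)⁺ = {Qty, CustID, Date}.
The closure contains neither all of R1 = {Qty, CustID, Price, Date} nor all of R2 = {CName, Qty, CustID, Date}, so the common attributes are not a superkey of either fragment. The join is lossy.

No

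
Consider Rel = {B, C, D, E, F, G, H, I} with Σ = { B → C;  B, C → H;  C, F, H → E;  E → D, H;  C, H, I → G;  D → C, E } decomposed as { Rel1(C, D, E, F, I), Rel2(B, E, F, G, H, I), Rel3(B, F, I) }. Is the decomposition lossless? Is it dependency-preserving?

Lossless test (chase): Rows 2 and 3 agree on B; apply B→C and equate their C entries. Rows 2 and 3 agree on B, C; apply B, C→H and equate their H entries. Rows 2 and 3 agree on C, F, H; apply C, F, H→E and equate their E entries. Rows 1 and 2 agree on E; apply E→D, H and equate their D, H entries. Rows 1 and 3 agree on E; apply E→D, H and equate their D, H entries. Rows 2 and 3 agree on C, H, I; apply C, H, I→G and equate their G entries. Rows 1 and 2 agree on D; apply D→C, E and equate their C, E entries. Rows 1 and 2 agree on C, H, I; apply C, H, I→G and equate their G entries. Row 2 is now all distinguished symbols — the join is lossless.
Dependency preservation: the restricted closure of {B} across the fragments never reaches {C}, so B → C cannot be enforced without a join — not preserved.

lossless but not dependency-preserving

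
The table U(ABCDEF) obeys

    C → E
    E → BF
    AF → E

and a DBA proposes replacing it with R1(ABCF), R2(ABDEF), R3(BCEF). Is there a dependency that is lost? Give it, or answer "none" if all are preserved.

none

C → E lies within R3.
E → BF lies within R2.
AF → E lies within R2.
Every dependency is enforceable on the fragments, so the decomposition is dependency-preserving.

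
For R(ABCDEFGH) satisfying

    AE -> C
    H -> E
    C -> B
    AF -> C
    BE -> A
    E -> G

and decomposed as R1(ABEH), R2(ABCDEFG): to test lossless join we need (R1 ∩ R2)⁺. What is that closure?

R1 ∩ R2 = {ABE}.
AE → C applies, adding C
E → G applies, adding G
Closure: {ABCEG}.

ABCEG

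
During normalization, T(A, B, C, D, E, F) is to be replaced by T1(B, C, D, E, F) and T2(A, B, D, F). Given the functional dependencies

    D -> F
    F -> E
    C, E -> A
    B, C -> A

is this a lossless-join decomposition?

No

Common attributes: T1 ∩ T2 = {B, D, F}.
Closure of {B, D, F}: F → E applies, adding E. So (B, D, F)⁺ = {B, D, E, F}.
The closure contains neither all of T1 = {B, C, D, E, F} nor all of T2 = {A, B, D, F}, so the common attributes are not a superkey of either fragment. The join is lossy.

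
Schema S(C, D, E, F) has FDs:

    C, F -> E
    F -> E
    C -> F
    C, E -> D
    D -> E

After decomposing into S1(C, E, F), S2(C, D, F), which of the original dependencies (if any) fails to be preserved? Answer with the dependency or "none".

Check D → E: no single fragment contains all of {D, E}, and the restricted closure of {D} across the fragments never reaches {E}.
C, F → E is preserved.
F → E is preserved.
C → F is preserved.
C, E → D is preserved.

D -> E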